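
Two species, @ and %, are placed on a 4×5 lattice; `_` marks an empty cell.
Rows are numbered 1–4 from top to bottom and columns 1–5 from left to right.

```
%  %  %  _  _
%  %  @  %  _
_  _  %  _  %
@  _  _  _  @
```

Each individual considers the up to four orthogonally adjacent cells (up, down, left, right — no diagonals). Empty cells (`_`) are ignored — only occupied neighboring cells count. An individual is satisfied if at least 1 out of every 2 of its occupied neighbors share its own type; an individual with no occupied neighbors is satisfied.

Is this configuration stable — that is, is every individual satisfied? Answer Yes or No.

No

(1,1)% 2/2 ok
(1,2)% 3/3 ok
(1,3)% 1/2 ok
(2,1)% 2/2 ok
(2,2)% 2/3 ok
(2,3)@ 0/4 unhappy
(2,4)% 0/1 unhappy
(3,3)% 0/1 unhappy
(3,5)% 0/1 unhappy
(4,1)@ 0/0 ok
(4,5)@ 0/1 unhappy
For instance (2,3) has only 0/4 same-type neighbors, below 1/2.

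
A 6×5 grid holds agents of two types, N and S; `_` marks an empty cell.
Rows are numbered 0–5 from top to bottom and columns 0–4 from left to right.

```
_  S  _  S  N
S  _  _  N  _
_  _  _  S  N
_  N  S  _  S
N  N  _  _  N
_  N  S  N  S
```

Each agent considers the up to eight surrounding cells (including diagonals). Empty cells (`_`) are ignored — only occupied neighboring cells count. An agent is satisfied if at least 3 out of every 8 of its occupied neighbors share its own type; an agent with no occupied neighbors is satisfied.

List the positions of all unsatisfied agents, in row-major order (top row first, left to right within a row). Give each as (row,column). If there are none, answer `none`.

Row 0: (0,1)S 1/1 ok · (0,3)S 0/2 unhappy · (0,4)N 1/2 ok
Row 1: (1,0)S 1/1 ok · (1,3)N 2/4 ok
Row 2: (2,3)S 2/4 ok · (2,4)N 1/3 unhappy
Row 3: (3,1)N 2/3 ok · (3,2)S 1/3 unhappy · (3,4)S 1/3 unhappy
Row 4: (4,0)N 3/3 ok · (4,1)N 3/5 ok · (4,4)N 1/3 unhappy
Row 5: (5,1)N 2/3 ok · (5,2)S 0/3 unhappy · (5,3)N 1/3 unhappy · (5,4)S 0/2 unhappy

(0,3), (2,4), (3,2), (3,4), (4,4), (5,2), (5,3), (5,4)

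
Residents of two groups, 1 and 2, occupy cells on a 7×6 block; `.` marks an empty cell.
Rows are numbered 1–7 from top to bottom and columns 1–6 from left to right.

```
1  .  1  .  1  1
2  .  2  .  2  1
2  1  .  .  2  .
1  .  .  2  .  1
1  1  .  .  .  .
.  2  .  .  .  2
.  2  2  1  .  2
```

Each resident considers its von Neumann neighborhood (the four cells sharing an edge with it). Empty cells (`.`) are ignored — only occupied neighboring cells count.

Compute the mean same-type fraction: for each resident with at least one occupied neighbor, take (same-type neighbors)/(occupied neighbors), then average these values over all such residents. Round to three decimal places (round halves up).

0.508

(1,1)1 0/1
(1,3)1 0/1
(1,5)1 1/2
(1,6)1 2/2
(2,1)2 1/2
(2,3)2 0/1
(2,5)2 1/3
(2,6)1 1/2
(3,1)2 1/3
(3,2)1 0/1
(3,5)2 1/1
(4,1)1 1/2
(4,4)2 — no occupied neighbors
(4,6)1 — no occupied neighbors
(5,1)1 2/2
(5,2)1 1/2
(6,2)2 1/2
(6,6)2 1/1
(7,2)2 2/2
(7,3)2 1/2
(7,4)1 0/1
(7,6)2 1/1
Sum over 20 residents: 0/1 + 0/1 + 1/2 + 2/2 + 1/2 + 0/1 + 1/3 + 1/2 + 1/3 + 0/1 + 1/1 + 1/2 + 2/2 + 1/2 + 1/2 + 1/1 + 2/2 + 1/2 + 0/1 + 1/1 = 61/6; mean = 61/6 ÷ 20 = 61/120 = 0.508333… → 0.508.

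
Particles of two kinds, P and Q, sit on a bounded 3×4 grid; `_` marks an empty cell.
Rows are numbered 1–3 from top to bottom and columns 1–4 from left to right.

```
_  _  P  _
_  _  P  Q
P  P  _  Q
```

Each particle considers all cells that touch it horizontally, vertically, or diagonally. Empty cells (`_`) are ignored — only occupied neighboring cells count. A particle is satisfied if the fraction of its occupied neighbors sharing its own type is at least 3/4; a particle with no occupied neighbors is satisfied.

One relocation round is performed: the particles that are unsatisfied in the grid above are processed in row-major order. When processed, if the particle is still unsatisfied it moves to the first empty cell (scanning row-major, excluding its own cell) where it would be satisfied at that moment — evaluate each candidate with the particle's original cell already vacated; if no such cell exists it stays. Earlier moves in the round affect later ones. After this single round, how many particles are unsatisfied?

0

Initially unsatisfied (in order): (1,3), (2,3), (2,4), (3,4).
  (1,3) → (1,1).
  (2,3) → (1,2).
  (2,4): now satisfied by earlier moves; stays.
  (3,4): now satisfied by earlier moves; stays.
Resulting grid:
P P _ _
_ _ _ Q
P P _ Q
All satisfied now.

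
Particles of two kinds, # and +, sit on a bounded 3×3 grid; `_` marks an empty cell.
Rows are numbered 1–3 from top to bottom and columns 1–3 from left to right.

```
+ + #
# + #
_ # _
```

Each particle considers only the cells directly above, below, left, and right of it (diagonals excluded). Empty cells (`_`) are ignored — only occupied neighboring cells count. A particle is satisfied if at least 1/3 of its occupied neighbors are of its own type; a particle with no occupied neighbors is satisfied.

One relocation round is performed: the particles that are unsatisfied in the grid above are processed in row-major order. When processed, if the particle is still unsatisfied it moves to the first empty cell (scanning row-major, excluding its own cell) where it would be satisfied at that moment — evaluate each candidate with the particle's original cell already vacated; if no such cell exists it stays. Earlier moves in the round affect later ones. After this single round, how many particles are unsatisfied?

Initially unsatisfied (in order): (2,1), (2,2), (3,2).
  (2,1) → (3,1).
  (2,2): now satisfied by earlier moves; stays.
  (3,2): now satisfied by earlier moves; stays.
Resulting grid:
+ + #
_ + #
# # _
All satisfied now.

0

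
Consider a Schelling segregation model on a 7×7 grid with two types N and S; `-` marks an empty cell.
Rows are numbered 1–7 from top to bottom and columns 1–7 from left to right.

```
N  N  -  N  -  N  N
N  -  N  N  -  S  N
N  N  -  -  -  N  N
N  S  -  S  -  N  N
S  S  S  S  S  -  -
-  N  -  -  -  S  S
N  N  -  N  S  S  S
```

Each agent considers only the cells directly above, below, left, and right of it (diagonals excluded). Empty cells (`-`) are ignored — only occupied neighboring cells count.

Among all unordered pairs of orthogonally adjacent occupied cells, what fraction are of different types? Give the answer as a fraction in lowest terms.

Scan each occupied cell's neighbors to the right and below so each pair is counted once.
From row 1: 1 unlike of 6 pairs (running 1/6).
From row 2: 2 unlike of 5 pairs (running 3/11).
From row 3: 1 unlike of 6 pairs (running 4/17).
From row 4: 2 unlike of 5 pairs (running 6/22).
From row 5: 1 unlike of 5 pairs (running 7/27).
From row 6: 0 unlike of 4 pairs (running 7/31).
From row 7: 1 unlike of 4 pairs (running 8/35).
Total adjacent occupied pairs: 35; unlike-type pairs: 8.
8/35 is already in lowest terms.

8/35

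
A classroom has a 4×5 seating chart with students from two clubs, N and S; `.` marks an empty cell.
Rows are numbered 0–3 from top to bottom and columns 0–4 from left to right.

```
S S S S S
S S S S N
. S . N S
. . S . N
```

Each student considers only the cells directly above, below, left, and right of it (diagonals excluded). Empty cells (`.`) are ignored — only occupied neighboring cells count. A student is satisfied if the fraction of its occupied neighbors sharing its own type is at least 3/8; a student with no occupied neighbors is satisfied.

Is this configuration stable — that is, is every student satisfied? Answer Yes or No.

(0,0)S 2/2 satisfied
(0,1)S 3/3 satisfied
(0,2)S 3/3 satisfied
(0,3)S 3/3 satisfied
(0,4)S 1/2 satisfied
(1,0)S 2/2 satisfied
(1,1)S 4/4 satisfied
(1,2)S 3/3 satisfied
(1,3)S 2/4 satisfied
(1,4)N 0/3 not
(2,1)S 1/1 satisfied
(2,3)N 0/2 not
(2,4)S 0/3 not
(3,2)S 0/0 satisfied
(3,4)N 0/1 not
For instance (1,4) has only 0/3 same-type neighbors, below 3/8.

No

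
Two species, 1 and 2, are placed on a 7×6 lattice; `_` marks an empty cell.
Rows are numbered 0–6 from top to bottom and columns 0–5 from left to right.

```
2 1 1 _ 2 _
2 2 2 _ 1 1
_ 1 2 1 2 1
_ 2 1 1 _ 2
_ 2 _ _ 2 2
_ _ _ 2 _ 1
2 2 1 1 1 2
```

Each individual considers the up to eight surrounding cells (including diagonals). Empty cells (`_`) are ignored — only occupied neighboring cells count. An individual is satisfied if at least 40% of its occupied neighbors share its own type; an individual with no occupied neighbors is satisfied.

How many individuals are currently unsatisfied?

Row 0: (0,0)2 2/3 ✓ · (0,1)1 1/5 ✗ · (0,2)1 1/3 ✗ · (0,4)2 0/2 ✗
Row 1: (1,0)2 2/4 ✓ · (1,1)2 4/7 ✓ · (1,2)2 2/6 ✗ · (1,4)1 3/5 ✓ · (1,5)1 2/4 ✓
Row 2: (2,1)1 1/6 ✗ · (2,2)2 3/7 ✓ · (2,3)1 3/6 ✓ · (2,4)2 1/6 ✗ · (2,5)1 2/4 ✓
Row 3: (3,1)2 2/4 ✓ · (3,2)1 3/6 ✓ · (3,3)1 2/5 ✓ · (3,5)2 3/4 ✓
Row 4: (4,1)2 1/2 ✓ · (4,4)2 3/5 ✓ · (4,5)2 2/3 ✓
Row 5: (5,3)2 1/4 ✗ · (5,5)1 1/4 ✗
Row 6: (6,0)2 1/1 ✓ · (6,1)2 1/2 ✓ · (6,2)1 1/3 ✗ · (6,3)1 2/3 ✓ · (6,4)1 2/4 ✓ · (6,5)2 0/2 ✗
Unsatisfied: (0,1), (0,2), (0,4), (1,2), (2,1), (2,4), (5,3), (5,5), (6,2), (6,5) — 10 in total.

10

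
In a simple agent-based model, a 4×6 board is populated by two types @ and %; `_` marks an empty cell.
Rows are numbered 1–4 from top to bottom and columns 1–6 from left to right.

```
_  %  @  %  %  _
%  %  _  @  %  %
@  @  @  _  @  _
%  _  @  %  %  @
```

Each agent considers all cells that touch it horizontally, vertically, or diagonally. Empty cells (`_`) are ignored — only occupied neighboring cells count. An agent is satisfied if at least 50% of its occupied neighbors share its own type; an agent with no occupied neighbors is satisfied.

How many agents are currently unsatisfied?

Row 1: (1,2)% 2/3 ok · (1,3)@ 1/4 unhappy · (1,4)% 2/4 ok · (1,5)% 3/4 ok
Row 2: (2,1)% 2/4 ok · (2,2)% 2/6 unhappy · (2,4)@ 3/6 ok · (2,5)% 3/5 ok · (2,6)% 2/3 ok
Row 3: (3,1)@ 1/4 unhappy · (3,2)@ 3/6 ok · (3,3)@ 3/5 ok · (3,5)@ 2/6 unhappy
Row 4: (4,1)% 0/2 unhappy · (4,3)@ 2/3 ok · (4,4)% 1/4 unhappy · (4,5)% 1/3 unhappy · (4,6)@ 1/2 ok
Unsatisfied: (1,3), (2,2), (3,1), (3,5), (4,1), (4,4), (4,5) — 7 in total.

7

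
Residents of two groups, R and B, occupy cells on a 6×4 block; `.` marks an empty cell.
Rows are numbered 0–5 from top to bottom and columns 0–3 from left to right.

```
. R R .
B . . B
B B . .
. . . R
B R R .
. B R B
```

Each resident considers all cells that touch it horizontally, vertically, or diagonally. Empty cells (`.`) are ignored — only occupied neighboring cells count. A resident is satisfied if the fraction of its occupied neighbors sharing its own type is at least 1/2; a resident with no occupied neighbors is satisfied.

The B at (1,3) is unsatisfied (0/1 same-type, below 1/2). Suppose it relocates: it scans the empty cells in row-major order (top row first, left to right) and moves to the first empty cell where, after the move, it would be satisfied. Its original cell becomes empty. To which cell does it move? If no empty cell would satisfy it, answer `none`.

(0,0)

Vacating (1,3). Empty cells in order:
  (0,0): 1/2 same-type → satisfied — stop here.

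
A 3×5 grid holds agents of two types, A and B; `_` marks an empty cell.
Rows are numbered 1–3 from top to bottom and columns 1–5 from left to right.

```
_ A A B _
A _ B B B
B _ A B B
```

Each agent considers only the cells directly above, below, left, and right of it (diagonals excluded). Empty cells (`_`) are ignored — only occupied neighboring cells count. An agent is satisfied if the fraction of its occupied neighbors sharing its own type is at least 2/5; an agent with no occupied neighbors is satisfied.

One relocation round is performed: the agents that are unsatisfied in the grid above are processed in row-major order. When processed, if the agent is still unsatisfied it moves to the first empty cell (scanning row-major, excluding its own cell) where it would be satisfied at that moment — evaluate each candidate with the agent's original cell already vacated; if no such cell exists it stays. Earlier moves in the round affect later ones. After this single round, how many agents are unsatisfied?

Initially unsatisfied (in order): (1,3), (2,1), (2,3), (3,1), (3,3).
  (1,3) → (1,1).
  (2,1): now satisfied by earlier moves; stays.
  (2,3): now satisfied by earlier moves; stays.
  (3,1) → (1,3).
  (3,3) → (2,2).
Resulting grid:
A A B B _
A A B B B
_ _ _ B B
All satisfied now.

0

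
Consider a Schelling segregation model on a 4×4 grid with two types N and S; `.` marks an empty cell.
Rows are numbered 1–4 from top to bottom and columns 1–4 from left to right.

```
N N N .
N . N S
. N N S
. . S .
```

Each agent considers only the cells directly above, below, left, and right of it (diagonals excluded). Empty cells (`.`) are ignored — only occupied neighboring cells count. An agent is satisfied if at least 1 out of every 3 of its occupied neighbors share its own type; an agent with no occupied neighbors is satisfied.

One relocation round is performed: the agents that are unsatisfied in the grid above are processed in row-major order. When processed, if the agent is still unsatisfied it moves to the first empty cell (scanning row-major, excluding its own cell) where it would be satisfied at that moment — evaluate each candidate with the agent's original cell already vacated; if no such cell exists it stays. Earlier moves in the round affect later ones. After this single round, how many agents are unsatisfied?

Initially unsatisfied (in order): (4,3).
  (4,3) → (1,4).
Resulting grid:
N N N S
N . N S
. N N S
. . . .
All satisfied now.

0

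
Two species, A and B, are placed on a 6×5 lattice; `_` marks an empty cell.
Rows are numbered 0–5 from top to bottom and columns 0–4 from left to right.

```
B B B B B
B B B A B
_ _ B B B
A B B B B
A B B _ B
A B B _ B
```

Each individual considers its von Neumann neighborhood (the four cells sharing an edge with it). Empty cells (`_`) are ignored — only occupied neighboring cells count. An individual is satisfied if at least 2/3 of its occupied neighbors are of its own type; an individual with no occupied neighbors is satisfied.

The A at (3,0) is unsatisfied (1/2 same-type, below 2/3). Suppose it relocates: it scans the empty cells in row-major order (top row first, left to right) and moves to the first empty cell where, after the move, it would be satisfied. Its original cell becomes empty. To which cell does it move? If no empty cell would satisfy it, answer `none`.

Vacating (3,0). Empty cells in order:
  (2,0): 0/1 same-type → still unsatisfied.
  (2,1): 0/3 same-type → still unsatisfied.
  (4,3): 0/3 same-type → still unsatisfied.
  (5,3): 0/2 same-type → still unsatisfied.

none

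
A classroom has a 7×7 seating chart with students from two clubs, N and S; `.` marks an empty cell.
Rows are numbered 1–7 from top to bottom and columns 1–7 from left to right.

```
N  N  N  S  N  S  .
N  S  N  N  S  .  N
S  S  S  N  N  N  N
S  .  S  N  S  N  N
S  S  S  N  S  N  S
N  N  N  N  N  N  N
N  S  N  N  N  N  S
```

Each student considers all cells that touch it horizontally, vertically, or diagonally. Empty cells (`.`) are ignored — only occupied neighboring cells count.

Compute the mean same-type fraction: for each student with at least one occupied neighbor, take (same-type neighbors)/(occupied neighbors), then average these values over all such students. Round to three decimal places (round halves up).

Row 1: (1,1)N 2/3 · (1,2)N 4/5 · (1,3)N 3/5 · (1,4)S 1/5 · (1,5)N 1/4 · (1,6)S 1/3
Row 2: (2,1)N 2/5 · (2,2)S 3/8 · (2,3)N 4/8 · (2,4)N 5/8 · (2,5)S 2/7 · (2,7)N 2/3
Row 3: (3,1)S 3/4 · (3,2)S 5/7 · (3,3)S 3/7 · (3,4)N 4/8 · (3,5)N 5/7 · (3,6)N 5/7 · (3,7)N 4/4
Row 4: (4,1)S 4/4 · (4,3)S 4/7 · (4,4)N 3/8 · (4,5)S 1/8 · (4,6)N 5/8 · (4,7)N 4/5
Row 5: (5,1)S 2/4 · (5,2)S 4/7 · (5,3)S 2/7 · (5,4)N 4/8 · (5,5)S 1/8 · (5,6)N 5/8 · (5,7)S 0/5
Row 6: (6,1)N 2/5 · (6,2)N 4/8 · (6,3)N 5/8 · (6,4)N 6/8 · (6,5)N 7/8 · (6,6)N 5/8 · (6,7)N 3/5
Row 7: (7,1)N 2/3 · (7,2)S 0/5 · (7,3)N 4/5 · (7,4)N 5/5 · (7,5)N 5/5 · (7,6)N 4/5 · (7,7)S 0/3
Sum over 46 students: 2/3 + 4/5 + 3/5 + 1/5 + 1/4 + 1/3 + 2/5 + 3/8 + 4/8 + 5/8 + 2/7 + 2/3 + 3/4 + 5/7 + 3/7 + 4/8 + 5/7 + 5/7 + 4/4 + 4/4 + 4/7 + 3/8 + 1/8 + 5/8 + 4/5 + 2/4 + 4/7 + 2/7 + 4/8 + 1/8 + 5/8 + 0/5 + 2/5 + 4/8 + 5/8 + 6/8 + 7/8 + 5/8 + 3/5 + 2/3 + 0/5 + 4/5 + 5/5 + 5/5 + 4/5 + 0/3 = 10613/420; mean = 10613/420 ÷ 46 = 10613/19320 = 0.549327… → 0.549.

0.549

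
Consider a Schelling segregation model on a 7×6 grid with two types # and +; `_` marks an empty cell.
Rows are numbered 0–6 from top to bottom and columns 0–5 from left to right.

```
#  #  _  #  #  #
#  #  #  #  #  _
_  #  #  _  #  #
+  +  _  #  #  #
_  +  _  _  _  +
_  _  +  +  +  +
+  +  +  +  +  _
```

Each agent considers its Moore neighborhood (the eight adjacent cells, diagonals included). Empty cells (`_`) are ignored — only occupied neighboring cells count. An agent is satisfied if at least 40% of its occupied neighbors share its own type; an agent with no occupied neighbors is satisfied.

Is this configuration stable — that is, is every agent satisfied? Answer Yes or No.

(0,0)# 3/3 satisfied
(0,1)# 4/4 satisfied
(0,3)# 4/4 satisfied
(0,4)# 4/4 satisfied
(0,5)# 2/2 satisfied
(1,0)# 4/4 satisfied
(1,1)# 6/6 satisfied
(1,2)# 6/6 satisfied
(1,3)# 6/6 satisfied
(1,4)# 6/6 satisfied
(2,1)# 4/6 satisfied
(2,2)# 5/6 satisfied
(2,4)# 6/6 satisfied
(2,5)# 4/4 satisfied
(3,0)+ 2/3 satisfied
(3,1)+ 2/4 satisfied
(3,3)# 3/3 satisfied
(3,4)# 4/5 satisfied
(3,5)# 3/4 satisfied
(4,1)+ 3/3 satisfied
(4,5)+ 2/4 satisfied
(5,2)+ 5/5 satisfied
(5,3)+ 5/5 satisfied
(5,4)+ 5/5 satisfied
(5,5)+ 3/3 satisfied
(6,0)+ 1/1 satisfied
(6,1)+ 3/3 satisfied
(6,2)+ 4/4 satisfied
(6,3)+ 5/5 satisfied
(6,4)+ 4/4 satisfied
All meet the threshold, so the configuration is stable.

Yes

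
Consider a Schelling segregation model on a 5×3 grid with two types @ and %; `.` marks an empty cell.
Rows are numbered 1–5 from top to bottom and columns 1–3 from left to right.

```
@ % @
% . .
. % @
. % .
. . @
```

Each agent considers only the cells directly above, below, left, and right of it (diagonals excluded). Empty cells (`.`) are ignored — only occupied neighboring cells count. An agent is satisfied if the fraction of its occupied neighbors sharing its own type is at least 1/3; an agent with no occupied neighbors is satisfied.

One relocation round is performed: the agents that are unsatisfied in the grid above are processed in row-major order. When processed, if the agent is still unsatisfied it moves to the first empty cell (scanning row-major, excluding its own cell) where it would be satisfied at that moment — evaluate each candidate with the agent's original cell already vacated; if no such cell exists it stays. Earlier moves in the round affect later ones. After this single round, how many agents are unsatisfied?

Initially unsatisfied (in order): (1,1), (1,2), (1,3), (2,1), (3,3).
  (1,1) → (2,3).
  (1,2) → (1,1).
  (1,3): now satisfied by earlier moves; stays.
  (2,1): now satisfied by earlier moves; stays.
  (3,3): now satisfied by earlier moves; stays.
Resulting grid:
% . @
% . @
. % @
. % .
. . @
All satisfied now.

0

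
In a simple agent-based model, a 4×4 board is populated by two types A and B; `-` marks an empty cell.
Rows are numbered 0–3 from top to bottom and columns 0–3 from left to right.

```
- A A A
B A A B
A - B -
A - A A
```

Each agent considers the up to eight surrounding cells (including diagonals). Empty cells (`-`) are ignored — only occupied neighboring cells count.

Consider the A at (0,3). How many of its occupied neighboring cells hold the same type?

Occupied neighbors of (0,3): (0,2)=A, (1,2)=A, (1,3)=B.
Same type (A): 2 of 3.

2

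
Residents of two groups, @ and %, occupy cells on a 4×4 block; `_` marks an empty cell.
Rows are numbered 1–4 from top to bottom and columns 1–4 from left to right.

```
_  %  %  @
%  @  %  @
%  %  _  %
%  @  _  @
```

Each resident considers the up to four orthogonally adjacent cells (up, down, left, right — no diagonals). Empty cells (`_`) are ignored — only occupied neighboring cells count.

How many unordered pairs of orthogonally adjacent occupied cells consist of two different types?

10

Scan each occupied cell's neighbors to the right and below so each pair is counted once.
Row 1: %(1,2)–%(1,3)= %(1,2)–@(2,2)≠ %(1,3)–@(1,4)≠ %(1,3)–%(2,3)= @(1,4)–@(2,4)=  → 2/5 unlike.
Row 2: %(2,1)–@(2,2)≠ %(2,1)–%(3,1)= @(2,2)–%(2,3)≠ @(2,2)–%(3,2)≠ %(2,3)–@(2,4)≠ @(2,4)–%(3,4)≠  → 5/6 unlike.
Row 3: %(3,1)–%(3,2)= %(3,1)–%(4,1)= %(3,2)–@(4,2)≠ %(3,4)–@(4,4)≠  → 2/4 unlike.
Row 4: %(4,1)–@(4,2)≠  → 1/1 unlike.
Total adjacent occupied pairs: 16; unlike-type pairs: 10.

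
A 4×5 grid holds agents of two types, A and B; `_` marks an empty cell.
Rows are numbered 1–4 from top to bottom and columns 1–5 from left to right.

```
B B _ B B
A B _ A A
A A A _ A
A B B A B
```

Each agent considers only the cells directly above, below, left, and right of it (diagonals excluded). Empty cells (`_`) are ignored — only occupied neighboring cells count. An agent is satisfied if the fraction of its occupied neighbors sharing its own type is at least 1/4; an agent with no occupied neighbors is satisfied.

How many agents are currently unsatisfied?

Row 1: (1,1)B 1/2 satisfied · (1,2)B 2/2 satisfied · (1,4)B 1/2 satisfied · (1,5)B 1/2 satisfied
Row 2: (2,1)A 1/3 satisfied · (2,2)B 1/3 satisfied · (2,4)A 1/2 satisfied · (2,5)A 2/3 satisfied
Row 3: (3,1)A 3/3 satisfied · (3,2)A 2/4 satisfied · (3,3)A 1/2 satisfied · (3,5)A 1/2 satisfied
Row 4: (4,1)A 1/2 satisfied · (4,2)B 1/3 satisfied · (4,3)B 1/3 satisfied · (4,4)A 0/2 not · (4,5)B 0/2 not
Unsatisfied: (4,4), (4,5) — 2 in total.

2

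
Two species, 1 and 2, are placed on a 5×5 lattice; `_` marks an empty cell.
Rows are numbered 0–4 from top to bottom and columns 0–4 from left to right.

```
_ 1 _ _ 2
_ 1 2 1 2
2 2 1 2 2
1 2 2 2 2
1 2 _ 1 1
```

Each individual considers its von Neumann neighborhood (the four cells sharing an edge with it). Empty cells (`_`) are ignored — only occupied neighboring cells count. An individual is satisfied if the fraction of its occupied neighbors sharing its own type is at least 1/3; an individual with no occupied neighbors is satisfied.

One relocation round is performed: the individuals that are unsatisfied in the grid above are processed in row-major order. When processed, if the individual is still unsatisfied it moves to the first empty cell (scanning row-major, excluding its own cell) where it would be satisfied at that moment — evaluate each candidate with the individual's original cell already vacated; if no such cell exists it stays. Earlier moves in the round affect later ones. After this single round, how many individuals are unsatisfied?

Initially unsatisfied (in order): (1,2), (1,3), (2,2).
  (1,2) → (0,3).
  (1,3) → (0,0).
  (2,2) → (0,2).
Resulting grid:
1 1 1 2 2
_ 1 _ _ 2
2 2 _ 2 2
1 2 2 2 2
1 2 _ 1 1
All satisfied now.

0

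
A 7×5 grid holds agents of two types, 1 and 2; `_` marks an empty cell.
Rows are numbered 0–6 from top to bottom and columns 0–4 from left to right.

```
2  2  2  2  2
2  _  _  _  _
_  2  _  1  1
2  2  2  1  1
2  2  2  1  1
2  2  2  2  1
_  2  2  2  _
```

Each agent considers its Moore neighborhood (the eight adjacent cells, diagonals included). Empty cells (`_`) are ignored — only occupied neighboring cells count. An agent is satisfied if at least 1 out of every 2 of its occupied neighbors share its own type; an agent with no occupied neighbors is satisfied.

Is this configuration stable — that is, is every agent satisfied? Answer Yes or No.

Row 0: (0,0)2 2/2 ✓ · (0,1)2 3/3 ✓ · (0,2)2 2/2 ✓ · (0,3)2 2/2 ✓ · (0,4)2 1/1 ✓
Row 1: (1,0)2 3/3 ✓
Row 2: (2,1)2 4/4 ✓ · (2,3)1 3/4 ✓ · (2,4)1 3/3 ✓
Row 3: (3,0)2 4/4 ✓ · (3,1)2 6/6 ✓ · (3,2)2 4/7 ✓ · (3,3)1 5/7 ✓ · (3,4)1 5/5 ✓
Row 4: (4,0)2 5/5 ✓ · (4,1)2 8/8 ✓ · (4,2)2 6/8 ✓ · (4,3)1 4/8 ✓ · (4,4)1 4/5 ✓
Row 5: (5,0)2 4/4 ✓ · (5,1)2 7/7 ✓ · (5,2)2 7/8 ✓ · (5,3)2 4/7 ✓ · (5,4)1 2/4 ✓
Row 6: (6,1)2 4/4 ✓ · (6,2)2 5/5 ✓ · (6,3)2 3/4 ✓
All meet the threshold, so the configuration is stable.

Yes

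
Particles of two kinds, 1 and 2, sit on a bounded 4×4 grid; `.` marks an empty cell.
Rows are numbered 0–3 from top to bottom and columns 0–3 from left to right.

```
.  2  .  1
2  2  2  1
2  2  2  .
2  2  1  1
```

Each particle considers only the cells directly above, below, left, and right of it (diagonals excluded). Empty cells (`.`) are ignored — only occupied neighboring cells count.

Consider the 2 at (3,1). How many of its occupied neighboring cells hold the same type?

2

Occupied neighbors of (3,1): (2,1)=2, (3,0)=2, (3,2)=1.
Same type (2): 2 of 3.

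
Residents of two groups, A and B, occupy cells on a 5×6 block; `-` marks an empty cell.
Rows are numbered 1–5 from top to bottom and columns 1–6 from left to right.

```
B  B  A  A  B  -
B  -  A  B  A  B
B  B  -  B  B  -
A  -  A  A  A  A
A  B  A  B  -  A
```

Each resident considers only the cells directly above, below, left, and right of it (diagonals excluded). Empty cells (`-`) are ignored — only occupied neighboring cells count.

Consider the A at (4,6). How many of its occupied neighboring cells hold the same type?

2

Occupied neighbors of (4,6): (5,6)=A, (4,5)=A.
Same type (A): 2 of 2.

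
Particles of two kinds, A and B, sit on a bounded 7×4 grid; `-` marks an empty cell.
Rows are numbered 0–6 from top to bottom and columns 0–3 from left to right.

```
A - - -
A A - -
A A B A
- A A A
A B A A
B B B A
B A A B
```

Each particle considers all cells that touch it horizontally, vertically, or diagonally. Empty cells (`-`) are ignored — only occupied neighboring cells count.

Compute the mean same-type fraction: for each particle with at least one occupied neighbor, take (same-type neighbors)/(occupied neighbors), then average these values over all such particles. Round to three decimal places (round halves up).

Row 0: (0,0)A 2/2
Row 1: (1,0)A 4/4 · (1,1)A 4/5
Row 2: (2,0)A 4/4 · (2,1)A 5/6 · (2,2)B 0/6 · (2,3)A 2/3
Row 3: (3,1)A 5/7 · (3,2)A 6/8 · (3,3)A 4/5
Row 4: (4,0)A 1/4 · (4,1)B 3/7 · (4,2)A 5/8 · (4,3)A 4/5
Row 5: (5,0)B 3/5 · (5,1)B 4/8 · (5,2)B 3/8 · (5,3)A 3/5
Row 6: (6,0)B 2/3 · (6,1)A 1/5 · (6,2)A 2/5 · (6,3)B 1/3
Sum over 22 particles: 2/2 + 4/4 + 4/5 + 4/4 + 5/6 + 0/6 + 2/3 + 5/7 + 6/8 + 4/5 + 1/4 + 3/7 + 5/8 + 4/5 + 3/5 + 4/8 + 3/8 + 3/5 + 2/3 + 1/5 + 2/5 + 1/3 = 467/35; mean = 467/35 ÷ 22 = 467/770 = 0.606493… → 0.606.

0.606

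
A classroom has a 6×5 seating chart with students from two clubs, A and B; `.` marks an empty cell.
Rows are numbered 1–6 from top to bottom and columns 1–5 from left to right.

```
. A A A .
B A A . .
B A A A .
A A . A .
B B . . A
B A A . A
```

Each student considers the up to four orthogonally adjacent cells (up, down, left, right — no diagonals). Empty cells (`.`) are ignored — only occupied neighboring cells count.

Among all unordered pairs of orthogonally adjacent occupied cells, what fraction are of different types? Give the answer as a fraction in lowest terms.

Scan each occupied cell's neighbors to the right and below so each pair is counted once.
From row 1: 0 unlike of 4 pairs (running 0/4).
From row 2: 1 unlike of 5 pairs (running 1/9).
From row 3: 2 unlike of 6 pairs (running 3/15).
From row 4: 2 unlike of 3 pairs (running 5/18).
From row 5: 1 unlike of 4 pairs (running 6/22).
From row 6: 1 unlike of 2 pairs (running 7/24).
Total adjacent occupied pairs: 24; unlike-type pairs: 7.
7/24 is already in lowest terms.

7/24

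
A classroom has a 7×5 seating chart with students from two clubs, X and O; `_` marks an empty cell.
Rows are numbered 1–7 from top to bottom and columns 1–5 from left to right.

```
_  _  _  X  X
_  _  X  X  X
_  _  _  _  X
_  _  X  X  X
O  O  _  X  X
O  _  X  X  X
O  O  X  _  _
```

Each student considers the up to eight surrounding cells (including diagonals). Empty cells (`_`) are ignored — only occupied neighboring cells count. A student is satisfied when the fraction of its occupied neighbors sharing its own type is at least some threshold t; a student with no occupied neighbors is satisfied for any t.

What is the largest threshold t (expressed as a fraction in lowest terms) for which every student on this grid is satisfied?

1/2

(1,4)X 4/4
(1,5)X 3/3
(2,3)X 2/2
(2,4)X 5/5
(2,5)X 4/4
(3,5)X 4/4
(4,3)X 2/3
(4,4)X 5/5
(4,5)X 4/4
(5,1)O 2/2
(5,2)O 2/4
(5,4)X 7/7
(5,5)X 5/5
(6,1)O 4/4
(6,3)X 3/5
(6,4)X 5/5
(6,5)X 3/3
(7,1)O 2/2
(7,2)O 2/4
(7,3)X 2/3
The smallest same-type fraction is 2/4 at (5,2), which reduces to 1/2. Any threshold above that leaves this student unsatisfied.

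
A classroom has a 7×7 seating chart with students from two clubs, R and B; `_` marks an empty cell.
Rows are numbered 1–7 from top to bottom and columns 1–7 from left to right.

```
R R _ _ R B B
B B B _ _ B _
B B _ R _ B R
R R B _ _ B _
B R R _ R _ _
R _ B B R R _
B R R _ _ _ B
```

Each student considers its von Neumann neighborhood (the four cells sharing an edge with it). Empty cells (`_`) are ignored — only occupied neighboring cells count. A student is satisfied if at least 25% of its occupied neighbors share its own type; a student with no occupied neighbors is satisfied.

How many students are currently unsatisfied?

6

Row 1: (1,1)R 1/2 ✓ · (1,2)R 1/2 ✓ · (1,5)R 0/1 ✗ · (1,6)B 2/3 ✓ · (1,7)B 1/1 ✓
Row 2: (2,1)B 2/3 ✓ · (2,2)B 3/4 ✓ · (2,3)B 1/1 ✓ · (2,6)B 2/2 ✓
Row 3: (3,1)B 2/3 ✓ · (3,2)B 2/3 ✓ · (3,4)R 0/0 ✓ · (3,6)B 2/3 ✓ · (3,7)R 0/1 ✗
Row 4: (4,1)R 1/3 ✓ · (4,2)R 2/4 ✓ · (4,3)B 0/2 ✗ · (4,6)B 1/1 ✓
Row 5: (5,1)B 0/3 ✗ · (5,2)R 2/3 ✓ · (5,3)R 1/3 ✓ · (5,5)R 1/1 ✓
Row 6: (6,1)R 0/2 ✗ · (6,3)B 1/3 ✓ · (6,4)B 1/2 ✓ · (6,5)R 2/3 ✓ · (6,6)R 1/1 ✓
Row 7: (7,1)B 0/2 ✗ · (7,2)R 1/2 ✓ · (7,3)R 1/2 ✓ · (7,7)B 0/0 ✓
Unsatisfied: (1,5), (3,7), (4,3), (5,1), (6,1), (7,1) — 6 in total.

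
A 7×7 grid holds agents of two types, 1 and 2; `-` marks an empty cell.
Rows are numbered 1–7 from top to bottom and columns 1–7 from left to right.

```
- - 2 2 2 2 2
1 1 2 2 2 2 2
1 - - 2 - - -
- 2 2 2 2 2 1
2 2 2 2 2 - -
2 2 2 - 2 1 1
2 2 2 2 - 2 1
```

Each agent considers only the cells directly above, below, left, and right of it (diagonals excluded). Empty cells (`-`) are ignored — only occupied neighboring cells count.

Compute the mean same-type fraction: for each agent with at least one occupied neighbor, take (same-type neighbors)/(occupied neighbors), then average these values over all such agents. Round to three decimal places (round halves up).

0.865

(1,3)2 2/2
(1,4)2 3/3
(1,5)2 3/3
(1,6)2 3/3
(1,7)2 2/2
(2,1)1 2/2
(2,2)1 1/2
(2,3)2 2/3
(2,4)2 4/4
(2,5)2 3/3
(2,6)2 3/3
(2,7)2 2/2
(3,1)1 1/1
(3,4)2 2/2
(4,2)2 2/2
(4,3)2 3/3
(4,4)2 4/4
(4,5)2 3/3
(4,6)2 1/2
(4,7)1 0/1
(5,1)2 2/2
(5,2)2 4/4
(5,3)2 4/4
(5,4)2 3/3
(5,5)2 3/3
(6,1)2 3/3
(6,2)2 4/4
(6,3)2 3/3
(6,5)2 1/2
(6,6)1 1/3
(6,7)1 2/2
(7,1)2 2/2
(7,2)2 3/3
(7,3)2 3/3
(7,4)2 1/1
(7,6)2 0/2
(7,7)1 1/2
Sum over 37 agents: 2/2 + 3/3 + 3/3 + 3/3 + 2/2 + 2/2 + 1/2 + 2/3 + 4/4 + 3/3 + 3/3 + 2/2 + 1/1 + 2/2 + 2/2 + 3/3 + 4/4 + 3/3 + 1/2 + 0/1 + 2/2 + 4/4 + 4/4 + 3/3 + 3/3 + 3/3 + 4/4 + 3/3 + 1/2 + 1/3 + 2/2 + 2/2 + 3/3 + 3/3 + 1/1 + 0/2 + 1/2 = 32; mean = 32 ÷ 37 = 32/37 = 0.864864… → 0.865.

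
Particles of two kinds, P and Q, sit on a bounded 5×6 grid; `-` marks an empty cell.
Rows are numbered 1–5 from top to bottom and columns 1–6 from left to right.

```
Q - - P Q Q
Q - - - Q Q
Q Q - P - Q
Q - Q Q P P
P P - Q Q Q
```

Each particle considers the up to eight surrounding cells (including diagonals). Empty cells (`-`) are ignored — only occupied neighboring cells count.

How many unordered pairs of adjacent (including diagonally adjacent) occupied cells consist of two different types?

16

Scan each occupied cell's neighbors to the right and below (and the two forward diagonals) so each pair is counted once.
From row 1: 2 unlike of 8 pairs (running 2/8).
From row 2: 1 unlike of 6 pairs (running 3/14).
From row 3: 4 unlike of 9 pairs (running 7/23).
From row 4: 9 unlike of 14 pairs (running 16/37).
From row 5: 0 unlike of 3 pairs (running 16/40).
Total adjacent occupied pairs: 40; unlike-type pairs: 16.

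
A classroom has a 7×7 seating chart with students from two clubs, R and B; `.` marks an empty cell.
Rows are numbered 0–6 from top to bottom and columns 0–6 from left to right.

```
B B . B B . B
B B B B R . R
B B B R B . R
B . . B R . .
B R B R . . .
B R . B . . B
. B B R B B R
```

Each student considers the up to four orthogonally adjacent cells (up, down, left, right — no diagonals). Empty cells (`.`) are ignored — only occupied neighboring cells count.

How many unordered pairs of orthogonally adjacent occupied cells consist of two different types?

22

Scan each occupied cell's neighbors to the right and below so each pair is counted once.
Row 0: B(0,0)–B(0,1)= B(0,0)–B(1,0)= B(0,1)–B(1,1)= B(0,3)–B(0,4)= B(0,3)–B(1,3)= B(0,4)–R(1,4)≠ B(0,6)–R(1,6)≠  → 2/7 unlike.
Row 1: B(1,0)–B(1,1)= B(1,0)–B(2,0)= B(1,1)–B(1,2)= B(1,1)–B(2,1)= B(1,2)–B(1,3)= B(1,2)–B(2,2)= B(1,3)–R(1,4)≠ B(1,3)–R(2,3)≠ R(1,4)–B(2,4)≠ R(1,6)–R(2,6)=  → 3/10 unlike.
Row 2: B(2,0)–B(2,1)= B(2,0)–B(3,0)= B(2,1)–B(2,2)= B(2,2)–R(2,3)≠ R(2,3)–B(2,4)≠ R(2,3)–B(3,3)≠ B(2,4)–R(3,4)≠  → 4/7 unlike.
Row 3: B(3,0)–B(4,0)= B(3,3)–R(3,4)≠ B(3,3)–R(4,3)≠  → 2/3 unlike.
Row 4: B(4,0)–R(4,1)≠ B(4,0)–B(5,0)= R(4,1)–B(4,2)≠ R(4,1)–R(5,1)= B(4,2)–R(4,3)≠ R(4,3)–B(5,3)≠  → 4/6 unlike.
Row 5: B(5,0)–R(5,1)≠ R(5,1)–B(6,1)≠ B(5,3)–R(6,3)≠ B(5,6)–R(6,6)≠  → 4/4 unlike.
Row 6: B(6,1)–B(6,2)= B(6,2)–R(6,3)≠ R(6,3)–B(6,4)≠ B(6,4)–B(6,5)= B(6,5)–R(6,6)≠  → 3/5 unlike.
Total adjacent occupied pairs: 42; unlike-type pairs: 22.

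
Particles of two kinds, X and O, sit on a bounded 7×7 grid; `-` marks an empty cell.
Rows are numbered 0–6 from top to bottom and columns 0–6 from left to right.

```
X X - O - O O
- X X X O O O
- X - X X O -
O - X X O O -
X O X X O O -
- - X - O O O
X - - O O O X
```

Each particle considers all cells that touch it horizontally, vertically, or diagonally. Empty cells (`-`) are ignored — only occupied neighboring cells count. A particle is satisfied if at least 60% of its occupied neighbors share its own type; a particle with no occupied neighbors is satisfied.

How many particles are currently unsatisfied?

10

Row 0: (0,0)X 2/2 ok · (0,1)X 3/3 ok · (0,3)O 1/3 unhappy · (0,5)O 4/4 ok · (0,6)O 3/3 ok
Row 1: (1,1)X 4/4 ok · (1,2)X 5/6 ok · (1,3)X 3/5 ok · (1,4)O 4/7 unhappy · (1,5)O 5/6 ok · (1,6)O 4/4 ok
Row 2: (2,1)X 3/4 ok · (2,3)X 5/7 ok · (2,4)X 3/8 unhappy · (2,5)O 5/6 ok
Row 3: (3,0)O 1/3 unhappy · (3,2)X 5/6 ok · (3,3)X 5/7 ok · (3,4)O 4/8 unhappy · (3,5)O 4/5 ok
Row 4: (4,0)X 0/2 unhappy · (4,1)O 1/5 unhappy · (4,2)X 4/5 ok · (4,3)X 4/7 unhappy · (4,4)O 5/7 ok · (4,5)O 6/6 ok
Row 5: (5,2)X 2/4 unhappy · (5,4)O 6/7 ok · (5,5)O 6/7 ok · (5,6)O 3/4 ok
Row 6: (6,0)X 0/0 ok · (6,3)O 2/3 ok · (6,4)O 4/4 ok · (6,5)O 4/5 ok · (6,6)X 0/3 unhappy
Unsatisfied: (0,3), (1,4), (2,4), (3,0), (3,4), (4,0), (4,1), (4,3), (5,2), (6,6) — 10 in total.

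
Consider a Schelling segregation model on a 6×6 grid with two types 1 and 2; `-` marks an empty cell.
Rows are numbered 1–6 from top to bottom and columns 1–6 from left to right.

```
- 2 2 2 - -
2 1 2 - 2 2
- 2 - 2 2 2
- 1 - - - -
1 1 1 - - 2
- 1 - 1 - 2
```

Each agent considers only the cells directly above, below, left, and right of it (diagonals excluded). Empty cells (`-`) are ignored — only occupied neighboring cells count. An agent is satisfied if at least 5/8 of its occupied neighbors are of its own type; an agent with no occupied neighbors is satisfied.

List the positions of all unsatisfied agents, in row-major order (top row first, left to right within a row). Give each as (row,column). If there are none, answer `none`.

(1,2), (2,1), (2,2), (2,3), (3,2), (4,2)

(1,2)2 1/2 unhappy
(1,3)2 3/3 ok
(1,4)2 1/1 ok
(2,1)2 0/1 unhappy
(2,2)1 0/4 unhappy
(2,3)2 1/2 unhappy
(2,5)2 2/2 ok
(2,6)2 2/2 ok
(3,2)2 0/2 unhappy
(3,4)2 1/1 ok
(3,5)2 3/3 ok
(3,6)2 2/2 ok
(4,2)1 1/2 unhappy
(5,1)1 1/1 ok
(5,2)1 4/4 ok
(5,3)1 1/1 ok
(5,6)2 1/1 ok
(6,2)1 1/1 ok
(6,4)1 0/0 ok
(6,6)2 1/1 ok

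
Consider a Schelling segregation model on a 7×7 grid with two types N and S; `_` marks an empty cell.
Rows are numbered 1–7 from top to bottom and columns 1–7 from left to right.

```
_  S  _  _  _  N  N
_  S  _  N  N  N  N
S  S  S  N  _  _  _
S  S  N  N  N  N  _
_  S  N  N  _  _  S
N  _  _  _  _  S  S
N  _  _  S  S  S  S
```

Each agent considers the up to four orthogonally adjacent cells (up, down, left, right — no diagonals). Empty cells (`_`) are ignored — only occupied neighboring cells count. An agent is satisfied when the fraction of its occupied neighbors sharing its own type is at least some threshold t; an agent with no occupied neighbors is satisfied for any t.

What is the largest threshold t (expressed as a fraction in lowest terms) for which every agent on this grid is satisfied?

Row 1: (1,2)S 1/1 · (1,6)N 2/2 · (1,7)N 2/2
Row 2: (2,2)S 2/2 · (2,4)N 2/2 · (2,5)N 2/2 · (2,6)N 3/3 · (2,7)N 2/2
Row 3: (3,1)S 2/2 · (3,2)S 4/4 · (3,3)S 1/3 · (3,4)N 2/3
Row 4: (4,1)S 2/2 · (4,2)S 3/4 · (4,3)N 2/4 · (4,4)N 4/4 · (4,5)N 2/2 · (4,6)N 1/1
Row 5: (5,2)S 1/2 · (5,3)N 2/3 · (5,4)N 2/2 · (5,7)S 1/1
Row 6: (6,1)N 1/1 · (6,6)S 2/2 · (6,7)S 3/3
Row 7: (7,1)N 1/1 · (7,4)S 1/1 · (7,5)S 2/2 · (7,6)S 3/3 · (7,7)S 2/2
The smallest same-type fraction is 1/3 at (3,3), which reduces to 1/3. Any threshold above that leaves this agent unsatisfied.

1/3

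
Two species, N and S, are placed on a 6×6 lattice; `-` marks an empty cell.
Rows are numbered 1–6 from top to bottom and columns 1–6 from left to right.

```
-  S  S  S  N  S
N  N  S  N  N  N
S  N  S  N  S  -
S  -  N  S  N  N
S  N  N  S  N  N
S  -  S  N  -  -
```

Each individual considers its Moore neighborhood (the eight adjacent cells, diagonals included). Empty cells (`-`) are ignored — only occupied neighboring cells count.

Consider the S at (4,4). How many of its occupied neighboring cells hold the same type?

Occupied neighbors of (4,4): (3,3)=S, (3,4)=N, (3,5)=S, (4,3)=N, (4,5)=N, (5,3)=N, (5,4)=S, (5,5)=N.
Same type (S): 3 of 8.

3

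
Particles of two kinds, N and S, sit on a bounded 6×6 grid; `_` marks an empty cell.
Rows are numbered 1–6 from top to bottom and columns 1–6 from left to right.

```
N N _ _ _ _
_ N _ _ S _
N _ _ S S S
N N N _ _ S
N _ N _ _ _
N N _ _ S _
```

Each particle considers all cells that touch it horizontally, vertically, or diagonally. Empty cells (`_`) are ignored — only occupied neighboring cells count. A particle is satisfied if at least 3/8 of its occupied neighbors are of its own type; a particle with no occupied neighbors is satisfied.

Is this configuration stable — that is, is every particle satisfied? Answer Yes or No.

Yes

(1,1)N 2/2 ✓
(1,2)N 2/2 ✓
(2,2)N 3/3 ✓
(2,5)S 3/3 ✓
(3,1)N 3/3 ✓
(3,4)S 2/3 ✓
(3,5)S 4/4 ✓
(3,6)S 3/3 ✓
(4,1)N 3/3 ✓
(4,2)N 5/5 ✓
(4,3)N 2/3 ✓
(4,6)S 2/2 ✓
(5,1)N 4/4 ✓
(5,3)N 3/3 ✓
(6,1)N 2/2 ✓
(6,2)N 3/3 ✓
(6,5)S 0/0 ✓
All meet the threshold, so the configuration is stable.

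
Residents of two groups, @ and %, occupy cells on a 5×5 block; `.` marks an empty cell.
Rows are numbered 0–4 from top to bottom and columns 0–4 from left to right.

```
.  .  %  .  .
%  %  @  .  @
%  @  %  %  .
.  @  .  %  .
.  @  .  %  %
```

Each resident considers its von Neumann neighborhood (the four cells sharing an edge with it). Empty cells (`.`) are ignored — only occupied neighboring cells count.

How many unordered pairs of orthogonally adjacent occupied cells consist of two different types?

6

Scan each occupied cell's neighbors to the right and below so each pair is counted once.
Row 0: %(0,2)–@(1,2)≠  → 1/1 unlike.
Row 1: %(1,0)–%(1,1)= %(1,0)–%(2,0)= %(1,1)–@(1,2)≠ %(1,1)–@(2,1)≠ @(1,2)–%(2,2)≠  → 3/5 unlike.
Row 2: %(2,0)–@(2,1)≠ @(2,1)–%(2,2)≠ @(2,1)–@(3,1)= %(2,2)–%(2,3)= %(2,3)–%(3,3)=  → 2/5 unlike.
Row 3: @(3,1)–@(4,1)= %(3,3)–%(4,3)=  → 0/2 unlike.
Row 4: %(4,3)–%(4,4)=  → 0/1 unlike.
Total adjacent occupied pairs: 14; unlike-type pairs: 6.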